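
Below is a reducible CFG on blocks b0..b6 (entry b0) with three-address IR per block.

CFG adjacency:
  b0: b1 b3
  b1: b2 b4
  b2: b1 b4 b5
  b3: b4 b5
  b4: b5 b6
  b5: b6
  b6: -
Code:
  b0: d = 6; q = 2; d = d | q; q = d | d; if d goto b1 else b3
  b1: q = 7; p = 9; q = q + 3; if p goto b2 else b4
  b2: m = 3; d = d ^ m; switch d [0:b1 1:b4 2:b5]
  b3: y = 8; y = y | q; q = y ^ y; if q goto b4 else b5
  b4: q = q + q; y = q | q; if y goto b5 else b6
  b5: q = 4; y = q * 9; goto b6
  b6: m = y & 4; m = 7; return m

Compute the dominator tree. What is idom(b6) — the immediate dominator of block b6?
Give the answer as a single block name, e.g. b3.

idom tree: b1←b0 b2←b1 b3←b0 b4←b0 b5←b0 b6←b0
Dom at joins:
  b1: preds {b0,b2}: {b0} ∩ {b0,b1,b2} = {b0}; idom=b0
  b4: preds {b1,b2,b3}: {b0,b1} ∩ {b0,b1,b2} ∩ {b0,b3} = {b0}; idom=b0
  b5: preds {b2,b3,b4}: {b0,b1,b2} ∩ {b0,b3} ∩ {b0,b4} = {b0}; idom=b0
  b6: preds {b4,b5}: {b0,b4} ∩ {b0,b5} = {b0}; idom=b0

idom(b6) = b0

Answer: b0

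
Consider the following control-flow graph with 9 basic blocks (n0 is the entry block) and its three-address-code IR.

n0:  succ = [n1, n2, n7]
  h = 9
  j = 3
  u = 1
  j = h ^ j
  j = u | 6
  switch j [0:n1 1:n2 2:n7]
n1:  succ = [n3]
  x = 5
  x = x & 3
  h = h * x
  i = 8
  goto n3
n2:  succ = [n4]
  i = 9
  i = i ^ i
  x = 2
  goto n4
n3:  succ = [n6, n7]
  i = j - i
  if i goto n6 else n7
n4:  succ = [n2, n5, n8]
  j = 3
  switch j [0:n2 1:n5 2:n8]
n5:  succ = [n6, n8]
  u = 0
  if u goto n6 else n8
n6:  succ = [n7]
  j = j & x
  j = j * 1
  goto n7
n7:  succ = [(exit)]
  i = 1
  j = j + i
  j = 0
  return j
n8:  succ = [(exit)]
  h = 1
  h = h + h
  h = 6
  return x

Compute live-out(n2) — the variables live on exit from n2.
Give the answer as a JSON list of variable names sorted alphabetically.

def/use:
  n0: {h,j,u} / ∅
  n1: {h,i,x} / {h}
  n2: {i,x} / ∅
  n3: {i} / {i,j}
  n4: {j} / ∅
  n5: {u} / ∅
  n6: {j} / {j,x}
  n7: {i,j} / {j}
  n8: {h} / {x}

Live sets:
  n0 li=∅ lo={h,j}
  n1 li={h,j} lo={i,j,x}
  n2 li=∅ lo={x}
  n3 li={i,j,x} lo={j,x}
  n4 li={x} lo={j,x}
  n5 li={j,x} lo={j,x}
  n6 li={j,x} lo={j}
  n7 li={j} lo=∅
  n8 li={x} lo=∅

live-out(n2) = ["x"]

Answer: ["x"]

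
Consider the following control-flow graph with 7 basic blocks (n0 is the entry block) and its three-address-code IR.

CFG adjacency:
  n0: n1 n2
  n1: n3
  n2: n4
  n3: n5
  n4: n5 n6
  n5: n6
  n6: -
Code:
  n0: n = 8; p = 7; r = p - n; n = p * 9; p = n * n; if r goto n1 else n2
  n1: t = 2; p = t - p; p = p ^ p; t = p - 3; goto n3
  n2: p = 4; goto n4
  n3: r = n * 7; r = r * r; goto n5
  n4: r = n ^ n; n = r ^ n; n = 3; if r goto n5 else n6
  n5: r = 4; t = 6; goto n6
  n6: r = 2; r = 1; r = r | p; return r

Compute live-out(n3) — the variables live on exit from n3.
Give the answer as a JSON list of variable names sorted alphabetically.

Block summaries:
  n0 def {n,p,r} use ∅
  n1 def {p,t} use {p}
  n2 def {p} use ∅
  n3 def {r} use {n}
  n4 def {n,r} use {n}
  n5 def {r,t} use ∅
  n6 def {r} use {p}

Liveness:
  n0: in=∅ out={n,p}
  n1: in={n,p} out={n,p}
  n2: in={n} out={n,p}
  n3: in={n,p} out={p}
  n4: in={n,p} out={p}
  n5: in={p} out={p}
  n6: in={p} out=∅

live-out(n3) = ["p"]

Answer: ["p"]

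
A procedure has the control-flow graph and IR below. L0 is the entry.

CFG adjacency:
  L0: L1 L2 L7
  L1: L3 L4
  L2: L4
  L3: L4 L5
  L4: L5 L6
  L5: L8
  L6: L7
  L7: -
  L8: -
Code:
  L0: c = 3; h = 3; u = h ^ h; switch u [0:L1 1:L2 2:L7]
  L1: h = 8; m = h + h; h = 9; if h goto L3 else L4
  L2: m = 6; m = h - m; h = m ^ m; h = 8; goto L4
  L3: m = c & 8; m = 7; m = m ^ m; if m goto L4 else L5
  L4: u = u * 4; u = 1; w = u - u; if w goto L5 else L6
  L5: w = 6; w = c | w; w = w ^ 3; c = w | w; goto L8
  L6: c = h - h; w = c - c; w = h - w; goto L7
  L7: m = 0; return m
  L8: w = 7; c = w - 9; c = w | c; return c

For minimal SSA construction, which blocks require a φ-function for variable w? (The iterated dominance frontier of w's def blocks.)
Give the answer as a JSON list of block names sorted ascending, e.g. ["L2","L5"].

idom tree: L1←L0 L2←L0 L3←L1 L4←L0 L5←L0 L6←L4 L7←L0 L8←L5
Dom∩ at merges:
  L4: preds {L1,L2,L3}: {L0,L1} ∩ {L0,L2} ∩ {L0,L1,L3} = {L0}; idom=L0
  L5: preds {L3,L4}: {L0,L1,L3} ∩ {L0,L4} = {L0}; idom=L0
  L7: preds {L0,L6}: {L0} ∩ {L0,L4,L6} = {L0}; idom=L0

Frontier:
  L4←L1: walk L1 to L0
  L4←L2: walk L2 to L0
  L4←L3: walk L3→L1 to L0
  L5←L3: walk L3→L1 to L0
  L5←L4: walk L4 to L0
  L7←L0: walk · to L0
  L7←L6: walk L6→L4 to L0
  L0: DF=∅
  L1: DF={L4,L5}
  L2: DF={L4}
  L3: DF={L4,L5}
  L4: DF={L5,L7}
  L5: DF=∅
  L6: DF={L7}
  L7: DF=∅
  L8: DF=∅

φ for w: defs {L4,L5,L6,L8}
  DF⁺ = {L5,L7}

Answer: ["L5", "L7"]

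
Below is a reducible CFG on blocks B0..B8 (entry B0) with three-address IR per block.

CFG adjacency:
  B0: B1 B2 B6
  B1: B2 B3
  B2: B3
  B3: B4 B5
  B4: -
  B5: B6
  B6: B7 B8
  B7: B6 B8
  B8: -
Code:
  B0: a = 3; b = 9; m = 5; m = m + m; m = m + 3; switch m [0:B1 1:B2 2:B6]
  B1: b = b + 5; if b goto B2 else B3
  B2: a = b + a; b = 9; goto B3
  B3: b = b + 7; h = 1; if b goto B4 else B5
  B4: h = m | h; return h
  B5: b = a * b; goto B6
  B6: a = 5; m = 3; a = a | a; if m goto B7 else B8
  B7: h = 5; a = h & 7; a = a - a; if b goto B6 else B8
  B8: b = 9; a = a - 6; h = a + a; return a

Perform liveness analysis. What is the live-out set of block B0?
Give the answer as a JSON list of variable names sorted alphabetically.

Answer: ["a", "b", "m"]

Analysis:
Per-block:
  B0: def={a,b,m} ue=∅
  B1: def={b} ue={b}
  B2: def={a,b} ue={a,b}
  B3: def={b,h} ue={b}
  B4: def={h} ue={h,m}
  B5: def={b} ue={a,b}
  B6: def={a,m} ue=∅
  B7: def={a,h} ue={b}
  B8: def={a,b,h} ue={a}

Live sets:
  B0 li=∅ lo={a,b,m}
  B1 li={a,b,m} lo={a,b,m}
  B2 li={a,b,m} lo={a,b,m}
  B3 li={a,b,m} lo={a,b,h,m}
  B4 li={h,m} lo=∅
  B5 li={a,b} lo={b}
  B6 li={b} lo={a,b}
  B7 li={b} lo={a,b}
  B8 li={a} lo=∅

live-out(B0) = ["a", "b", "m"]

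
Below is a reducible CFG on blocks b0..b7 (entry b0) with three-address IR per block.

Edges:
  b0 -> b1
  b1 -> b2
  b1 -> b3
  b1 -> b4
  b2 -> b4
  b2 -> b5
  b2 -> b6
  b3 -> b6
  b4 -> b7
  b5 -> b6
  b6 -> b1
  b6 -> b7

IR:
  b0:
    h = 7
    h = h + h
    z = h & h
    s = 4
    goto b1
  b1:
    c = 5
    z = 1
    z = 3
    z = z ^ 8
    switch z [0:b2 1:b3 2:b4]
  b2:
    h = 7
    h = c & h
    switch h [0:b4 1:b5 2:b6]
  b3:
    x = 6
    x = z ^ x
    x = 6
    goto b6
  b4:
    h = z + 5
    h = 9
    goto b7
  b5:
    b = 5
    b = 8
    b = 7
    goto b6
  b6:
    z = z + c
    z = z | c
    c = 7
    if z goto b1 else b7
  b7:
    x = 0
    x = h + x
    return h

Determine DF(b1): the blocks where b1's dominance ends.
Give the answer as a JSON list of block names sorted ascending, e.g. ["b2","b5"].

idom tree: b1←b0 b2←b1 b3←b1 b4←b1 b5←b2 b6←b1 b7←b1
Join-block Dom:
  b1: preds {b0,b6}: {b0} ∩ {b0,b1,b6} = {b0}; idom=b0
  b4: preds {b1,b2}: {b0,b1} ∩ {b0,b1,b2} = {b0,b1}; idom=b1
  b6: preds {b2,b3,b5}: {b0,b1,b2} ∩ {b0,b1,b3} ∩ {b0,b1,b2,b5} = {b0,b1}; idom=b1
  b7: preds {b4,b6}: {b0,b1,b4} ∩ {b0,b1,b6} = {b0,b1}; idom=b1

Frontier:
  b1←b0: walk · to b0
  b1←b6: walk b6→b1 to b0
  b4←b1: walk · to b1
  b4←b2: walk b2 to b1
  b6←b2: walk b2 to b1
  b6←b3: walk b3 to b1
  b6←b5: walk b5→b2 to b1
  b7←b4: walk b4 to b1
  b7←b6: walk b6 to b1
  b0 → ∅
  b1 → {b1}
  b2 → {b4,b6}
  b3 → {b6}
  b4 → {b7}
  b5 → {b6}
  b6 → {b1,b7}
  b7 → ∅

DF(b1) = ["b1"]

Answer: ["b1"]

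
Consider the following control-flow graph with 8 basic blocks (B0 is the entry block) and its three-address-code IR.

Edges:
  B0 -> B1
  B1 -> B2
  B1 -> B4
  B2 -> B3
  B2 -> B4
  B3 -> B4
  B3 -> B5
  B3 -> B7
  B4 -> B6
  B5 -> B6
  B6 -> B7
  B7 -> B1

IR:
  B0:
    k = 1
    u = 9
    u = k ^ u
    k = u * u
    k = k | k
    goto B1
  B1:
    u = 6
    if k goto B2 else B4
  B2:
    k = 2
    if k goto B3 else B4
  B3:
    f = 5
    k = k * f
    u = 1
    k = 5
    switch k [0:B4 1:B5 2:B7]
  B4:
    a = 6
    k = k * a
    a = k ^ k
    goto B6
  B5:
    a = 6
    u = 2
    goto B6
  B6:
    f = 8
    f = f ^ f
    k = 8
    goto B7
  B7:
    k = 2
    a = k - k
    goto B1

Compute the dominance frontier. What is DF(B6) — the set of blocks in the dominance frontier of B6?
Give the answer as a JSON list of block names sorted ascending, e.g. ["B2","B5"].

Answer: ["B7"]

Working:
idom tree: B1←B0 B2←B1 B3←B2 B4←B1 B5←B3 B6←B1 B7←B1
Join-block Dom:
  B1: preds {B0,B7}: {B0} ∩ {B0,B1,B7} = {B0}; idom=B0
  B4: preds {B1,B2,B3}: {B0,B1} ∩ {B0,B1,B2} ∩ {B0,B1,B2,B3} = {B0,B1}; idom=B1
  B6: preds {B4,B5}: {B0,B1,B4} ∩ {B0,B1,B2,B3,B5} = {B0,B1}; idom=B1
  B7: preds {B3,B6}: {B0,B1,B2,B3} ∩ {B0,B1,B6} = {B0,B1}; idom=B1

DF derivation:
  B1←B0: walk · to B0
  B1←B7: walk B7→B1 to B0
  B4←B1: walk · to B1
  B4←B2: walk B2 to B1
  B4←B3: walk B3→B2 to B1
  B6←B4: walk B4 to B1
  B6←B5: walk B5→B3→B2 to B1
  B7←B3: walk B3→B2 to B1
  B7←B6: walk B6 to B1
  DF(B0)=∅
  DF(B1)={B1}
  DF(B2)={B4,B6,B7}
  DF(B3)={B4,B6,B7}
  DF(B4)={B6}
  DF(B5)={B6}
  DF(B6)={B7}
  DF(B7)={B1}

DF(B6) = ["B7"]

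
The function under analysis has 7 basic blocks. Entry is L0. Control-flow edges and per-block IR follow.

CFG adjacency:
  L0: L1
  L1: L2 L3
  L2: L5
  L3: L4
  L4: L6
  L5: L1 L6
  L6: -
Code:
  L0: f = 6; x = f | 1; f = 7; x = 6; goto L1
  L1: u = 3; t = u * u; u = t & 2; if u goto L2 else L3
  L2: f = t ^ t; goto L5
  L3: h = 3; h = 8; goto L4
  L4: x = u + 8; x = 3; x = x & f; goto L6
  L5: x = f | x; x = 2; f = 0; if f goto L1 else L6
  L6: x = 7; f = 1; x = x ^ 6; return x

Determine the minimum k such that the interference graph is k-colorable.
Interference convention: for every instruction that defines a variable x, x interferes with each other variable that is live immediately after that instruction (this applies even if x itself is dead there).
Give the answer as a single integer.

Answer: 4

Working:
Block summaries:
  L0 def {f,x} use ∅
  L1 def {t,u} use ∅
  L2 def {f} use {t}
  L3 def {h} use ∅
  L4 def {x} use {f,u}
  L5 def {f,x} use {f,x}
  L6 def {f,x} use ∅

Live sets:
  live L0: ∅→{f,x}
  live L1: {f,x}→{f,t,u,x}
  live L2: {t,x}→{f,x}
  live L3: {f,u}→{f,u}
  live L4: {f,u}→∅
  live L5: {f,x}→{f,x}
  live L6: ∅→∅

Interfere edges:
  f: {h,t,u,x}
  h: {f,u}
  t: {f,u,x}
  u: {f,h,t,x}
  x: {f,t,u}

Colouring:
  lower bound: {f,t,u,x} mutually conflict ⇒ χ ≥ 4
  assign f→R0 h→R2 t→R2 u→R1 x→R3 — no edge inside a register ⇒ χ ≤ 4
  χ = 4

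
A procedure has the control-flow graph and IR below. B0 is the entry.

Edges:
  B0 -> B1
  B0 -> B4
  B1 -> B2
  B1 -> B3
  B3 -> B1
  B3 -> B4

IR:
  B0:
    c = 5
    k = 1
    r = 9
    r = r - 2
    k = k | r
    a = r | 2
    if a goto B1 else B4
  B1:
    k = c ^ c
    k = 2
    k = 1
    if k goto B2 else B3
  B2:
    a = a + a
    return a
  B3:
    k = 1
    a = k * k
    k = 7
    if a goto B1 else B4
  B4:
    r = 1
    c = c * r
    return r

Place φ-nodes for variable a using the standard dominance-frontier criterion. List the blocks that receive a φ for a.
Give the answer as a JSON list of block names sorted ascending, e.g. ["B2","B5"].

Answer: ["B1", "B4"]

Analysis:
idom tree: B1←B0 B2←B1 B3←B1 B4←B0
Dom∩ at merges:
  B1: preds {B0,B3}: {B0} ∩ {B0,B1,B3} = {B0}; idom=B0
  B4: preds {B0,B3}: {B0} ∩ {B0,B1,B3} = {B0}; idom=B0

DF derivation:
  B1←B0: walk · to B0
  B1←B3: walk B3→B1 to B0
  B4←B0: walk · to B0
  B4←B3: walk B3→B1 to B0
  B0 → ∅
  B1 → {B1,B4}
  B2 → ∅
  B3 → {B1,B4}
  B4 → ∅

φ for a: defs {B0,B2,B3}
  DF⁺ = {B1,B4}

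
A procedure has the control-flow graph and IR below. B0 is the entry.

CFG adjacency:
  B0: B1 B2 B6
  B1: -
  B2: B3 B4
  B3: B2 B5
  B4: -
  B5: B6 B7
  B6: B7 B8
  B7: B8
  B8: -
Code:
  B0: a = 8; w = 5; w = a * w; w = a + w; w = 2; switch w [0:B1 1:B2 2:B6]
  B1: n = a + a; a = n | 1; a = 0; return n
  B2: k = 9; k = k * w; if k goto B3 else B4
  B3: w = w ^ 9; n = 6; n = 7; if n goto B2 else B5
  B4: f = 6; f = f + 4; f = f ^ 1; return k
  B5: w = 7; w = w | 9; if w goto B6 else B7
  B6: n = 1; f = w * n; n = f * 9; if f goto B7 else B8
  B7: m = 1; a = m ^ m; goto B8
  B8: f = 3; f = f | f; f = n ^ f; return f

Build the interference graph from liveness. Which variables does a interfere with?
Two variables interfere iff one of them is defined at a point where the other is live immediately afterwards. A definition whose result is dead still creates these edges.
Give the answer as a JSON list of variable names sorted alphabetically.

def/use:
  B0: def={a,w} ue=∅
  B1: def={a,n} ue={a}
  B2: def={k} ue={w}
  B3: def={n,w} ue={w}
  B4: def={f} ue={k}
  B5: def={w} ue=∅
  B6: def={f,n} ue={w}
  B7: def={a,m} ue=∅
  B8: def={f} ue={n}

Live sets:
  B0: in=∅ out={a,w}
  B1: in={a} out=∅
  B2: in={w} out={k,w}
  B3: in={w} out={n,w}
  B4: in={k} out=∅
  B5: in={n} out={n,w}
  B6: in={w} out={n}
  B7: in={n} out={n}
  B8: in={n} out=∅

Interfere edges:
  a↔{n,w}
  f↔{k,n}
  k↔{f,w}
  m↔{n}
  n↔{a,f,m,w}
  w↔{a,k,n}

N(a) = ["n", "w"]

Answer: ["n", "w"]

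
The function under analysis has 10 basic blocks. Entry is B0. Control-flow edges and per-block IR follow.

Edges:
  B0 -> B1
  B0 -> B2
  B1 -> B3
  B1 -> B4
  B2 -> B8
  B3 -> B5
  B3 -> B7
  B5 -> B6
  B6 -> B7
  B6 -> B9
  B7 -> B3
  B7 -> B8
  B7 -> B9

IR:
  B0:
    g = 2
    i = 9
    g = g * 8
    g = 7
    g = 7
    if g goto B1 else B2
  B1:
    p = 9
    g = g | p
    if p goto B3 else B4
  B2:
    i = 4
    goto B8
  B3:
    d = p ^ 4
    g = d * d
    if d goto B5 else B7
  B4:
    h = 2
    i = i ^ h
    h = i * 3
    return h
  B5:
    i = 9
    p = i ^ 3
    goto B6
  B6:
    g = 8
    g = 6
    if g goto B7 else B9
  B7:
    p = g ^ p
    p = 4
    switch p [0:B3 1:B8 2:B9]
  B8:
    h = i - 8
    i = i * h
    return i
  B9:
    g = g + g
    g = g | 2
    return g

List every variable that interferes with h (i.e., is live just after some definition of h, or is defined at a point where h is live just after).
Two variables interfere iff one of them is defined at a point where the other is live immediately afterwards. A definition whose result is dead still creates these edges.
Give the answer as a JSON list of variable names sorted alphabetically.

Answer: ["i"]

Analysis:
Block summaries:
  B0: def={g,i} ue=∅
  B1: def={g,p} ue={g}
  B2: def={i} ue=∅
  B3: def={d,g} ue={p}
  B4: def={h,i} ue={i}
  B5: def={i,p} ue=∅
  B6: def={g} ue=∅
  B7: def={p} ue={g,p}
  B8: def={h,i} ue={i}
  B9: def={g} ue={g}

Backward fixpoint:
  B0 li=∅ lo={g,i}
  B1 li={g,i} lo={i,p}
  B2 li=∅ lo={i}
  B3 li={i,p} lo={g,i,p}
  B4 li={i} lo=∅
  B5 li=∅ lo={i,p}
  B6 li={i,p} lo={g,i,p}
  B7 li={g,i,p} lo={g,i,p}
  B8 li={i} lo=∅
  B9 li={g} lo=∅

Interference:
  d↔{g,i,p}
  g↔{d,i,p}
  h↔{i}
  i↔{d,g,h,p}
  p↔{d,g,i}

N(h) = ["i"]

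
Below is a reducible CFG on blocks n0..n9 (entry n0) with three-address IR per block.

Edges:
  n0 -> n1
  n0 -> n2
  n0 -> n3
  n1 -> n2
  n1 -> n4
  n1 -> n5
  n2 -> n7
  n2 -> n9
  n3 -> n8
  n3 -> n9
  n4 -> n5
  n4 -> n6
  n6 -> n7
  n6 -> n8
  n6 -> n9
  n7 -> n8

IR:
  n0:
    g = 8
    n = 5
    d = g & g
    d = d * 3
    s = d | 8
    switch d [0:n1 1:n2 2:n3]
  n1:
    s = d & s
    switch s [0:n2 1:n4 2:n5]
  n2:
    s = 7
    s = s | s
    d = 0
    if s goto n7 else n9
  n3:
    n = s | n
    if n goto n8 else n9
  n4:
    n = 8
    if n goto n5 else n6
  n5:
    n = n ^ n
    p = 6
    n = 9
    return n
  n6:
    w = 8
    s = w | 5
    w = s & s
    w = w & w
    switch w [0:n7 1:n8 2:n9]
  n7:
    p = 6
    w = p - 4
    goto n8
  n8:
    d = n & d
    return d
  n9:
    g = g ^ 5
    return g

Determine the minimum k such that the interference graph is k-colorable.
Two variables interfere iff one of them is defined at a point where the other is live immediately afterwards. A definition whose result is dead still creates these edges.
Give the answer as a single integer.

def/use:
  n0: def={d,g,n,s} ue=∅
  n1: def={s} ue={d,s}
  n2: def={d,s} ue=∅
  n3: def={n} ue={n,s}
  n4: def={n} ue=∅
  n5: def={n,p} ue={n}
  n6: def={s,w} ue=∅
  n7: def={p,w} ue=∅
  n8: def={d} ue={d,n}
  n9: def={g} ue={g}

Backward fixpoint:
  n0 li=∅ lo={d,g,n,s}
  n1 li={d,g,n,s} lo={d,g,n}
  n2 li={g,n} lo={d,g,n}
  n3 li={d,g,n,s} lo={d,g,n}
  n4 li={d,g} lo={d,g,n}
  n5 li={n} lo=∅
  n6 li={d,g,n} lo={d,g,n}
  n7 li={d,n} lo={d,n}
  n8 li={d,n} lo=∅
  n9 li={g} lo=∅

Conflict graph:
  d: {g,n,p,s,w}
  g: {d,n,s,w}
  n: {d,g,p,s,w}
  p: {d,n}
  s: {d,g,n}
  w: {d,g,n}

Colouring:
  lower bound: {d,g,n,s} mutually conflict ⇒ χ ≥ 4
  4-colouring: R0={d}  R1={n}  R2={g,p}  R3={s,w}
  χ = 4

Answer: 4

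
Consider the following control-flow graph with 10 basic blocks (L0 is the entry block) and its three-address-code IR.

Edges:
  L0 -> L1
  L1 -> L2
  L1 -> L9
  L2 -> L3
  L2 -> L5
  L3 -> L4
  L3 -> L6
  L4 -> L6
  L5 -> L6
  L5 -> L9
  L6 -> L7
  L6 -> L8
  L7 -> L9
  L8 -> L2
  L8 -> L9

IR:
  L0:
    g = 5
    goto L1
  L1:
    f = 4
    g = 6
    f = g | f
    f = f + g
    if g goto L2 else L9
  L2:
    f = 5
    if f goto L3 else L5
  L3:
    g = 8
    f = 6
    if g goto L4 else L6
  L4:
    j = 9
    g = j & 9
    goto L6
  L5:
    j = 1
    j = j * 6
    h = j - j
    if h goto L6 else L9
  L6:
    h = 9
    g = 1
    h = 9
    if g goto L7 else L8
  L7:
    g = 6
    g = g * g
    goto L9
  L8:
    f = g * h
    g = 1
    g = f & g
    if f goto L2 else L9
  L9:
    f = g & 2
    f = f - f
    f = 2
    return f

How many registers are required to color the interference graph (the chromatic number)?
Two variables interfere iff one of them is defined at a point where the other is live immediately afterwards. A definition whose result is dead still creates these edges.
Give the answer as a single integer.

Block summaries:
  L0 def {g} use ∅
  L1 def {f,g} use ∅
  L2 def {f} use ∅
  L3 def {f,g} use ∅
  L4 def {g,j} use ∅
  L5 def {h,j} use ∅
  L6 def {g,h} use ∅
  L7 def {g} use ∅
  L8 def {f,g} use {g,h}
  L9 def {f} use {g}

Backward fixpoint:
  L0 li=∅ lo=∅
  L1 li=∅ lo={g}
  L2 li={g} lo={g}
  L3 li=∅ lo=∅
  L4 li=∅ lo=∅
  L5 li={g} lo={g}
  L6 li=∅ lo={g,h}
  L7 li=∅ lo={g}
  L8 li={g,h} lo={g}
  L9 li={g} lo=∅

Interfere edges:
  f — {g}
  g — {f,h,j}
  h — {g}
  j — {g}

Colouring:
  lower bound: {f,g} mutually conflict ⇒ χ ≥ 2
  assign f→r1 g→r0 h→r1 j→r1 — no edge inside a register ⇒ χ ≤ 2
  χ = 2

Answer: 2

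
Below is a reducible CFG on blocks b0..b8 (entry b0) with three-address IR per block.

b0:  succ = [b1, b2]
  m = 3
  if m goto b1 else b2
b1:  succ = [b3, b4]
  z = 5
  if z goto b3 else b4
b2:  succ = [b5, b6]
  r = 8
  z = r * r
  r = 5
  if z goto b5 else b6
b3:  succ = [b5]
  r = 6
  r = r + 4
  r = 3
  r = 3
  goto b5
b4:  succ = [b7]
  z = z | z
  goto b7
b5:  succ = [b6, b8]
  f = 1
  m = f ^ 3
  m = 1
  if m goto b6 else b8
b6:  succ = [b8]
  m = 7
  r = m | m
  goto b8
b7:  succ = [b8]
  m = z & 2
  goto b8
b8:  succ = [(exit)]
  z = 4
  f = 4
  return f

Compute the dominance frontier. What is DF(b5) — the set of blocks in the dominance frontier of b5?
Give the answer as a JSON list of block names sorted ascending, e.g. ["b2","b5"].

idom tree: b1←b0 b2←b0 b3←b1 b4←b1 b5←b0 b6←b0 b7←b4 b8←b0
Dom∩ at merges:
  b5: preds {b2,b3}: {b0,b2} ∩ {b0,b1,b3} = {b0}; idom=b0
  b6: preds {b2,b5}: {b0,b2} ∩ {b0,b5} = {b0}; idom=b0
  b8: preds {b5,b6,b7}: {b0,b5} ∩ {b0,b6} ∩ {b0,b1,b4,b7} = {b0}; idom=b0

DF walk-up:
  b5←b2: walk b2 to b0
  b5←b3: walk b3→b1 to b0
  b6←b2: walk b2 to b0
  b6←b5: walk b5 to b0
  b8←b5: walk b5 to b0
  b8←b6: walk b6 to b0
  b8←b7: walk b7→b4→b1 to b0
  b0: DF=∅
  b1: DF={b5,b8}
  b2: DF={b5,b6}
  b3: DF={b5}
  b4: DF={b8}
  b5: DF={b6,b8}
  b6: DF={b8}
  b7: DF={b8}
  b8: DF=∅

DF(b5) = ["b6", "b8"]

Answer: ["b6", "b8"]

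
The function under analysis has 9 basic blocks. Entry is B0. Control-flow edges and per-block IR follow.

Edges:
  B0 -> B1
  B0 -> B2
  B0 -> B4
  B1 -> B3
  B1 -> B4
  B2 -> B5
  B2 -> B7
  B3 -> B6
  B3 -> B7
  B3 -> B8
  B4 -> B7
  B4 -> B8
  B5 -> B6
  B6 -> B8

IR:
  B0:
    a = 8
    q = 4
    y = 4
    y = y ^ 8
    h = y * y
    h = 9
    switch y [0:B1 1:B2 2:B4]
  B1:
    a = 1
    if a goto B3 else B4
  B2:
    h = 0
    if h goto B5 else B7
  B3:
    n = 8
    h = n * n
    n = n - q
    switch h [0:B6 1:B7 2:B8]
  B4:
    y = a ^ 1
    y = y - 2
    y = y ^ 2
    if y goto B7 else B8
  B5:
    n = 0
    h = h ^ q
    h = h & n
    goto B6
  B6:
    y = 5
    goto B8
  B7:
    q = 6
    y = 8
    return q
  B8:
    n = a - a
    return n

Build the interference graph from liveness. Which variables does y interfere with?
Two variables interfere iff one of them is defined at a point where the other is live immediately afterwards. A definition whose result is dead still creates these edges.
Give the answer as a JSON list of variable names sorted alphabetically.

Answer: ["a", "h", "q"]

Working:
Per-block:
  B0 def {a,h,q,y} use ∅
  B1 def {a} use ∅
  B2 def {h} use ∅
  B3 def {h,n} use {q}
  B4 def {y} use {a}
  B5 def {h,n} use {h,q}
  B6 def {y} use ∅
  B7 def {q,y} use ∅
  B8 def {n} use {a}

Backward fixpoint:
  B0 li=∅ lo={a,q}
  B1 li={q} lo={a,q}
  B2 li={a,q} lo={a,h,q}
  B3 li={a,q} lo={a}
  B4 li={a} lo={a}
  B5 li={a,h,q} lo={a}
  B6 li={a} lo={a}
  B7 li=∅ lo=∅
  B8 li={a} lo=∅

Conflict graph:
  a: {h,n,q,y}
  h: {a,n,q,y}
  n: {a,h,q}
  q: {a,h,n,y}
  y: {a,h,q}

N(y) = ["a", "h", "q"]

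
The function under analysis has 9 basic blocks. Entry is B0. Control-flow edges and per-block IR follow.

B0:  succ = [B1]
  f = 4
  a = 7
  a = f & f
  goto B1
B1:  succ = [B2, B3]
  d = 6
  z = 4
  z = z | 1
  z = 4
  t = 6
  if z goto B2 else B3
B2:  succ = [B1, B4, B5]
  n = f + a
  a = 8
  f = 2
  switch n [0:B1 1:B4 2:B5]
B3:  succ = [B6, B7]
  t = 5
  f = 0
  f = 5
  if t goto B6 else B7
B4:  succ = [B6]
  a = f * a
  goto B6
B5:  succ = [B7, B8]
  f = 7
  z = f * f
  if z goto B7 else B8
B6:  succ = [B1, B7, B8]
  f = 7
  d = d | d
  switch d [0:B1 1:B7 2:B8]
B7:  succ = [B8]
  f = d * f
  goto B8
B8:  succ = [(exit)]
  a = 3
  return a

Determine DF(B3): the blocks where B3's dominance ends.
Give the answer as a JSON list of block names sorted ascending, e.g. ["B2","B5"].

Answer: ["B6", "B7"]

Working:
idom tree: B1←B0 B2←B1 B3←B1 B4←B2 B5←B2 B6←B1 B7←B1 B8←B1
Join-block Dom:
  B1: preds {B0,B2,B6}: {B0} ∩ {B0,B1,B2} ∩ {B0,B1,B6} = {B0}; idom=B0
  B6: preds {B3,B4}: {B0,B1,B3} ∩ {B0,B1,B2,B4} = {B0,B1}; idom=B1
  B7: preds {B3,B5,B6}: {B0,B1,B3} ∩ {B0,B1,B2,B5} ∩ {B0,B1,B6} = {B0,B1}; idom=B1
  B8: preds {B5,B6,B7}: {B0,B1,B2,B5} ∩ {B0,B1,B6} ∩ {B0,B1,B7} = {B0,B1}; idom=B1

Frontier:
  B1←B0: walk · to B0
  B1←B2: walk B2→B1 to B0
  B1←B6: walk B6→B1 to B0
  B6←B3: walk B3 to B1
  B6←B4: walk B4→B2 to B1
  B7←B3: walk B3 to B1
  B7←B5: walk B5→B2 to B1
  B7←B6: walk B6 to B1
  B8←B5: walk B5→B2 to B1
  B8←B6: walk B6 to B1
  B8←B7: walk B7 to B1
  B0 → ∅
  B1 → {B1}
  B2 → {B1,B6,B7,B8}
  B3 → {B6,B7}
  B4 → {B6}
  B5 → {B7,B8}
  B6 → {B1,B7,B8}
  B7 → {B8}
  B8 → ∅

DF(B3) = ["B6", "B7"]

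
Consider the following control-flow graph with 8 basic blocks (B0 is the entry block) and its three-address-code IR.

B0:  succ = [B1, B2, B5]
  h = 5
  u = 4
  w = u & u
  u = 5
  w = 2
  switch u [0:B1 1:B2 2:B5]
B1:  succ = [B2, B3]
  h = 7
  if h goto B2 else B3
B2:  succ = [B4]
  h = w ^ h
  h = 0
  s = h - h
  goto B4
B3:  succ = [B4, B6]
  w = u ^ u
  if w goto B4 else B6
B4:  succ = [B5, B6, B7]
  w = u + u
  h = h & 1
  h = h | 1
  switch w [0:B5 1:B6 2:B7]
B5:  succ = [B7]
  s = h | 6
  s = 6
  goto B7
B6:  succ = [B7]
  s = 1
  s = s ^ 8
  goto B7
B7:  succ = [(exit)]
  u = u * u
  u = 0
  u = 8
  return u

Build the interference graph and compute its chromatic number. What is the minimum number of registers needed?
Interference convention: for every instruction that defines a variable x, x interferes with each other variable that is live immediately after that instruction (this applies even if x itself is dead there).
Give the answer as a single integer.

Answer: 3

Derivation:
def/use:
  B0: def={h,u,w} ue=∅
  B1: def={h} ue=∅
  B2: def={h,s} ue={h,w}
  B3: def={w} ue={u}
  B4: def={h,w} ue={h,u}
  B5: def={s} ue={h}
  B6: def={s} ue=∅
  B7: def={u} ue={u}

Live sets:
  B0 li=∅ lo={h,u,w}
  B1 li={u,w} lo={h,u,w}
  B2 li={h,u,w} lo={h,u}
  B3 li={h,u} lo={h,u}
  B4 li={h,u} lo={h,u}
  B5 li={h,u} lo={u}
  B6 li={u} lo={u}
  B7 li={u} lo=∅

Interfere edges:
  h — {s,u,w}
  s — {h,u}
  u — {h,s,w}
  w — {h,u}

Registers:
  {h,s,u} pairwise interfere (3-clique) ⇒ χ ≥ 3
  assign h→r0 s→r2 u→r1 w→r2 — no edge inside a register ⇒ χ ≤ 3
  χ = 3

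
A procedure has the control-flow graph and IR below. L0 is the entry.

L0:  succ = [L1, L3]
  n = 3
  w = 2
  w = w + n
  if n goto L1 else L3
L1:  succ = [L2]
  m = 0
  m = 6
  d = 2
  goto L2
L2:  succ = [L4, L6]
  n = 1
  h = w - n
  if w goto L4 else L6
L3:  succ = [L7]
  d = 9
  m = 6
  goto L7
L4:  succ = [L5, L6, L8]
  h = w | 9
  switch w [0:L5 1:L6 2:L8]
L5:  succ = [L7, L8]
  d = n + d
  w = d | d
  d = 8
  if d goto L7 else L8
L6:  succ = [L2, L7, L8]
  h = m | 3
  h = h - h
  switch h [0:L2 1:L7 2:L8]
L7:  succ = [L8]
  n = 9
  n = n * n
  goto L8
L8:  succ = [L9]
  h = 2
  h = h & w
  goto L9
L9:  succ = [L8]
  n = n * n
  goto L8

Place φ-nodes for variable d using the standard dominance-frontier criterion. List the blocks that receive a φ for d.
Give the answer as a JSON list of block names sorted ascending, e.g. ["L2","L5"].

idom tree: L1←L0 L2←L1 L3←L0 L4←L2 L5←L4 L6←L2 L7←L0 L8←L0 L9←L8
Dom at joins:
  L2: preds {L1,L6}: {L0,L1} ∩ {L0,L1,L2,L6} = {L0,L1}; idom=L1
  L6: preds {L2,L4}: {L0,L1,L2} ∩ {L0,L1,L2,L4} = {L0,L1,L2}; idom=L2
  L7: preds {L3,L5,L6}: {L0,L3} ∩ {L0,L1,L2,L4,L5} ∩ {L0,L1,L2,L6} = {L0}; idom=L0
  L8: preds {L4,L5,L6,L7,L9}: {L0,L1,L2,L4} ∩ {L0,L1,L2,L4,L5} ∩ {L0,L1,L2,L6} ∩ {L0,L7} ∩ {L0,L8,L9} = {L0}; idom=L0

Frontier:
  L2←L1: walk · to L1
  L2←L6: walk L6→L2 to L1
  L6←L2: walk · to L2
  L6←L4: walk L4 to L2
  L7←L3: walk L3 to L0
  L7←L5: walk L5→L4→L2→L1 to L0
  L7←L6: walk L6→L2→L1 to L0
  L8←L4: walk L4→L2→L1 to L0
  L8←L5: walk L5→L4→L2→L1 to L0
  L8←L6: walk L6→L2→L1 to L0
  L8←L7: walk L7 to L0
  L8←L9: walk L9→L8 to L0
  L0: DF=∅
  L1: DF={L7,L8}
  L2: DF={L2,L7,L8}
  L3: DF={L7}
  L4: DF={L6,L7,L8}
  L5: DF={L7,L8}
  L6: DF={L2,L7,L8}
  L7: DF={L8}
  L8: DF={L8}
  L9: DF={L8}

φ for d: defs {L1,L3,L5}
  DF⁺ = {L7,L8}

Answer: ["L7", "L8"]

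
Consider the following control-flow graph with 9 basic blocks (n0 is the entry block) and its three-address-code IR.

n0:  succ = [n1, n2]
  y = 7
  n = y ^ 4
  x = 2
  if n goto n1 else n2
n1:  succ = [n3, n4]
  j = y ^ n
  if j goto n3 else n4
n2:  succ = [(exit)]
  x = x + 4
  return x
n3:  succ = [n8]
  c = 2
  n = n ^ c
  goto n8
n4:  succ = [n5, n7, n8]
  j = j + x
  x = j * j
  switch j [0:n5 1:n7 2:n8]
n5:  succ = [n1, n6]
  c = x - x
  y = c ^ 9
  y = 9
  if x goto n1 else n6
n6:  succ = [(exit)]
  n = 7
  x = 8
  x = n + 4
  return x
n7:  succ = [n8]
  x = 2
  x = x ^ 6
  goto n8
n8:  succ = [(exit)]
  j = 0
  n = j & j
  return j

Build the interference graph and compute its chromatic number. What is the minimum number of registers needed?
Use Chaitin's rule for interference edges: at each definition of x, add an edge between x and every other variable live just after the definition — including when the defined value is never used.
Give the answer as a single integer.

Per-block:
  n0: {n,x,y} / ∅
  n1: {j} / {n,y}
  n2: {x} / {x}
  n3: {c,n} / {n}
  n4: {j,x} / {j,x}
  n5: {c,y} / {x}
  n6: {n,x} / ∅
  n7: {x} / ∅
  n8: {j,n} / ∅

Live sets:
  live n0: ∅→{n,x,y}
  live n1: {n,x,y}→{j,n,x}
  live n2: {x}→∅
  live n3: {n}→∅
  live n4: {j,n,x}→{n,x}
  live n5: {n,x}→{n,x,y}
  live n6: ∅→∅
  live n7: ∅→∅
  live n8: ∅→∅

Conflict graph:
  c↔{n,x}
  j↔{n,x}
  n↔{c,j,x,y}
  x↔{c,j,n,y}
  y↔{n,x}

Chromatic number:
  lower bound: {c,n,x} mutually conflict ⇒ χ ≥ 3
  3-colouring: R0={n}  R1={x}  R2={c,j,y}
  χ = 3

Answer: 3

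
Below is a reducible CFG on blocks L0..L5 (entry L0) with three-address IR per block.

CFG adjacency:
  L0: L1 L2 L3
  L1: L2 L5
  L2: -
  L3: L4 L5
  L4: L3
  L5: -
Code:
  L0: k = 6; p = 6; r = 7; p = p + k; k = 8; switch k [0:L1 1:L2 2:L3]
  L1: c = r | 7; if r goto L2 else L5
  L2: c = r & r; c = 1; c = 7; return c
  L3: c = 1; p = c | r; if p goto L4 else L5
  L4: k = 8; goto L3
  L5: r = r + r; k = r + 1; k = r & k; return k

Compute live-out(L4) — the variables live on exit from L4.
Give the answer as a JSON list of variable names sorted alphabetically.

Per-block:
  L0: {k,p,r} / ∅
  L1: {c} / {r}
  L2: {c} / {r}
  L3: {c,p} / {r}
  L4: {k} / ∅
  L5: {k,r} / {r}

Liveness:
  L0 li=∅ lo={r}
  L1 li={r} lo={r}
  L2 li={r} lo=∅
  L3 li={r} lo={r}
  L4 li={r} lo={r}
  L5 li={r} lo=∅

live-out(L4) = ["r"]

Answer: ["r"]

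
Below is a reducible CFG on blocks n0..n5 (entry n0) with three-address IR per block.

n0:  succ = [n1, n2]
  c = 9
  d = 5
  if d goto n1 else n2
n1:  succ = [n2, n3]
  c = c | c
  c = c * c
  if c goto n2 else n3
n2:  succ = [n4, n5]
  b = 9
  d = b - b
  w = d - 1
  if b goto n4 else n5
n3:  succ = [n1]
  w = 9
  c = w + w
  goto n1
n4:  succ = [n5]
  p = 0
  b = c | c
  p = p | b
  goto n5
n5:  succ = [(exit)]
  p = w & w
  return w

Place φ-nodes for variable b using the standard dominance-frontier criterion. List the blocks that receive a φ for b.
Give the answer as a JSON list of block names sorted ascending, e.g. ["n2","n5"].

idom tree: n1←n0 n2←n0 n3←n1 n4←n2 n5←n2
Dom∩ at merges:
  n1: preds {n0,n3}: {n0} ∩ {n0,n1,n3} = {n0}; idom=n0
  n2: preds {n0,n1}: {n0} ∩ {n0,n1} = {n0}; idom=n0
  n5: preds {n2,n4}: {n0,n2} ∩ {n0,n2,n4} = {n0,n2}; idom=n2

Frontier:
  n1←n0: walk · to n0
  n1←n3: walk n3→n1 to n0
  n2←n0: walk · to n0
  n2←n1: walk n1 to n0
  n5←n2: walk · to n2
  n5←n4: walk n4 to n2
  DF(n0)=∅
  DF(n1)={n1,n2}
  DF(n2)=∅
  DF(n3)={n1}
  DF(n4)={n5}
  DF(n5)=∅

φ for b: defs {n2,n4}
  DF⁺ = {n5}

Answer: ["n5"]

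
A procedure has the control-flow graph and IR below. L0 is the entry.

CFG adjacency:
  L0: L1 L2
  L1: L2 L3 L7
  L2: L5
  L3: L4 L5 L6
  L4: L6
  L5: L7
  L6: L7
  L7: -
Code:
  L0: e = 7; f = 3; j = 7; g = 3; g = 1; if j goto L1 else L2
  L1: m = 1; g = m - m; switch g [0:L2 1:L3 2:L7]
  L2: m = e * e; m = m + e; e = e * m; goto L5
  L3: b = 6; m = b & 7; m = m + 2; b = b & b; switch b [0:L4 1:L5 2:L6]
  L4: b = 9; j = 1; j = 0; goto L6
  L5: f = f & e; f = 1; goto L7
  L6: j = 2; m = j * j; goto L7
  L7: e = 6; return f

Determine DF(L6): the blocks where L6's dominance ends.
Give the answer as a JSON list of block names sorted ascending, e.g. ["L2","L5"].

idom tree: L1←L0 L2←L0 L3←L1 L4←L3 L5←L0 L6←L3 L7←L0
Dom∩ at merges:
  L2: preds {L0,L1}: {L0} ∩ {L0,L1} = {L0}; idom=L0
  L5: preds {L2,L3}: {L0,L2} ∩ {L0,L1,L3} = {L0}; idom=L0
  L6: preds {L3,L4}: {L0,L1,L3} ∩ {L0,L1,L3,L4} = {L0,L1,L3}; idom=L3
  L7: preds {L1,L5,L6}: {L0,L1} ∩ {L0,L5} ∩ {L0,L1,L3,L6} = {L0}; idom=L0

DF derivation:
  join L2 pred L0: · stop@L0
  join L2 pred L1: L1 stop@L0
  join L5 pred L2: L2 stop@L0
  join L5 pred L3: L3→L1 stop@L0
  join L6 pred L3: · stop@L3
  join L6 pred L4: L4 stop@L3
  join L7 pred L1: L1 stop@L0
  join L7 pred L5: L5 stop@L0
  join L7 pred L6: L6→L3→L1 stop@L0
  DF(L0)=∅
  DF(L1)={L2,L5,L7}
  DF(L2)={L5}
  DF(L3)={L5,L7}
  DF(L4)={L6}
  DF(L5)={L7}
  DF(L6)={L7}
  DF(L7)=∅

DF(L6) = ["L7"]

Answer: ["L7"]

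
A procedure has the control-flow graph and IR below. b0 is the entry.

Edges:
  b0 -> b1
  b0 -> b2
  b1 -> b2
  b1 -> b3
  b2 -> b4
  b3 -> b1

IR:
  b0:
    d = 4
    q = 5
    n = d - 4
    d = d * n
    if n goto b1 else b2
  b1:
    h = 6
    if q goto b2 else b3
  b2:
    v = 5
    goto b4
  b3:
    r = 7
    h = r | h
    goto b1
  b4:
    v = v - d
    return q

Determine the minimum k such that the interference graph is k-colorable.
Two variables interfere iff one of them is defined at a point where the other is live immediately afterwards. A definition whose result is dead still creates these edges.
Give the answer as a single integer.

Block summaries:
  b0: {d,n,q} / ∅
  b1: {h} / {q}
  b2: {v} / ∅
  b3: {h,r} / {h}
  b4: {v} / {d,q,v}

Live sets:
  b0 li=∅ lo={d,q}
  b1 li={d,q} lo={d,h,q}
  b2 li={d,q} lo={d,q,v}
  b3 li={d,h,q} lo={d,q}
  b4 li={d,q,v} lo=∅

Interference:
  d — {h,n,q,r,v}
  h — {d,q,r}
  n — {d,q}
  q — {d,h,n,r,v}
  r — {d,h,q}
  v — {d,q}

Colouring:
  lower bound: {d,h,q,r} mutually conflict ⇒ χ ≥ 4
  4-colouring: R0={d}  R1={q}  R2={h,n,v}  R3={r}
  χ = 4

Answer: 4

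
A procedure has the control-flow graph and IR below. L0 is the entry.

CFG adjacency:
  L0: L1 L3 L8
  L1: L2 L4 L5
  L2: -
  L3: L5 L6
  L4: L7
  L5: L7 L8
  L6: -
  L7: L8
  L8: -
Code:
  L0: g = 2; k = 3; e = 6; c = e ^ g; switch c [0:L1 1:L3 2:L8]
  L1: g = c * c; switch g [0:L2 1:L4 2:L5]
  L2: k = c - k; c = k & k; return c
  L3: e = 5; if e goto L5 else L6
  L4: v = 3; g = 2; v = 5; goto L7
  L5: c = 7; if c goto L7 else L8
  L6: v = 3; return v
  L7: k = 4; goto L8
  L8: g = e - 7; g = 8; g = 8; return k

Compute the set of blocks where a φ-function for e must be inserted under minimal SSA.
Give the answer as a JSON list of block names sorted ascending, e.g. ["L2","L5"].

Answer: ["L5", "L7", "L8"]

Working:
idom tree: L1←L0 L2←L1 L3←L0 L4←L1 L5←L0 L6←L3 L7←L0 L8←L0
Dom∩ at merges:
  L5: preds {L1,L3}: {L0,L1} ∩ {L0,L3} = {L0}; idom=L0
  L7: preds {L4,L5}: {L0,L1,L4} ∩ {L0,L5} = {L0}; idom=L0
  L8: preds {L0,L5,L7}: {L0} ∩ {L0,L5} ∩ {L0,L7} = {L0}; idom=L0

DF derivation:
  L5←L1: walk L1 to L0
  L5←L3: walk L3 to L0
  L7←L4: walk L4→L1 to L0
  L7←L5: walk L5 to L0
  L8←L0: walk · to L0
  L8←L5: walk L5 to L0
  L8←L7: walk L7 to L0
  DF(L0)=∅
  DF(L1)={L5,L7}
  DF(L2)=∅
  DF(L3)={L5}
  DF(L4)={L7}
  DF(L5)={L7,L8}
  DF(L6)=∅
  DF(L7)={L8}
  DF(L8)=∅

φ for e: defs {L0,L3}
  DF⁺ = {L5,L7,L8}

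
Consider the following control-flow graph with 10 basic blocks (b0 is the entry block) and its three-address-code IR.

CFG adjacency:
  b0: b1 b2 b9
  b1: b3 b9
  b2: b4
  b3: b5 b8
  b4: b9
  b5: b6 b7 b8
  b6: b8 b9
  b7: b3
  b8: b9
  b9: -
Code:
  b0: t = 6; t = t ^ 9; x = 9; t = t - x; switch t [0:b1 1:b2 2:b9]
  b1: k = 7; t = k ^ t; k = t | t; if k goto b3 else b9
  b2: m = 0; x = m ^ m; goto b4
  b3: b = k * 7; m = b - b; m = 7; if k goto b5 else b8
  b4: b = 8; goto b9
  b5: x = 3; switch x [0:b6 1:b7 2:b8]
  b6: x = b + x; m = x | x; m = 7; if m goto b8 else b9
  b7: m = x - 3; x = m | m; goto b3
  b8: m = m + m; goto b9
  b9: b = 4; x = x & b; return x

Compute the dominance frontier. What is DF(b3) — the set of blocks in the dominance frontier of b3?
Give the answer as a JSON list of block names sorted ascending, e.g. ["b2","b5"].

idom tree: b1←b0 b2←b0 b3←b1 b4←b2 b5←b3 b6←b5 b7←b5 b8←b3 b9←b0
Join-block Dom:
  b3: preds {b1,b7}: {b0,b1} ∩ {b0,b1,b3,b5,b7} = {b0,b1}; idom=b1
  b8: preds {b3,b5,b6}: {b0,b1,b3} ∩ {b0,b1,b3,b5} ∩ {b0,b1,b3,b5,b6} = {b0,b1,b3}; idom=b3
  b9: preds {b0,b1,b4,b6,b8}: {b0} ∩ {b0,b1} ∩ {b0,b2,b4} ∩ {b0,b1,b3,b5,b6} ∩ {b0,b1,b3,b8} = {b0}; idom=b0

Frontier:
  b3←b1: walk · to b1
  b3←b7: walk b7→b5→b3 to b1
  b8←b3: walk · to b3
  b8←b5: walk b5 to b3
  b8←b6: walk b6→b5 to b3
  b9←b0: walk · to b0
  b9←b1: walk b1 to b0
  b9←b4: walk b4→b2 to b0
  b9←b6: walk b6→b5→b3→b1 to b0
  b9←b8: walk b8→b3→b1 to b0
  DF(b0)=∅
  DF(b1)={b9}
  DF(b2)={b9}
  DF(b3)={b3,b9}
  DF(b4)={b9}
  DF(b5)={b3,b8,b9}
  DF(b6)={b8,b9}
  DF(b7)={b3}
  DF(b8)={b9}
  DF(b9)=∅

DF(b3) = ["b3", "b9"]

Answer: ["b3", "b9"]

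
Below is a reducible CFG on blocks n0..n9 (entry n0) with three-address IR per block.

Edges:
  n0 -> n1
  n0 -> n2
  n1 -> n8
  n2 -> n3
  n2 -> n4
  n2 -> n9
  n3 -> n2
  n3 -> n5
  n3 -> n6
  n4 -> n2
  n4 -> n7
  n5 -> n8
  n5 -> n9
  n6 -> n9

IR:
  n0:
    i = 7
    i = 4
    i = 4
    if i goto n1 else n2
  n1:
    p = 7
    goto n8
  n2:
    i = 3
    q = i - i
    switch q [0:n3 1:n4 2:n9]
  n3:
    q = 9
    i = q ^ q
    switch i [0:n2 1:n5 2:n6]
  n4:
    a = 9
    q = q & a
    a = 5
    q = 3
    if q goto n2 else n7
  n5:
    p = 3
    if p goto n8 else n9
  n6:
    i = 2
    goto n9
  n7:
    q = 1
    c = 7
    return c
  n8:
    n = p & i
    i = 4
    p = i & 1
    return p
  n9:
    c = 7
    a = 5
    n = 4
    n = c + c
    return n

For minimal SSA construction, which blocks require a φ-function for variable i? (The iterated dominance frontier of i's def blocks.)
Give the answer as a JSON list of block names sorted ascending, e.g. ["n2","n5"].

Answer: ["n2", "n8", "n9"]

Analysis:
idom tree: n1←n0 n2←n0 n3←n2 n4←n2 n5←n3 n6←n3 n7←n4 n8←n0 n9←n2
Dom∩ at merges:
  n2: preds {n0,n3,n4}: {n0} ∩ {n0,n2,n3} ∩ {n0,n2,n4} = {n0}; idom=n0
  n8: preds {n1,n5}: {n0,n1} ∩ {n0,n2,n3,n5} = {n0}; idom=n0
  n9: preds {n2,n5,n6}: {n0,n2} ∩ {n0,n2,n3,n5} ∩ {n0,n2,n3,n6} = {n0,n2}; idom=n2

Frontier:
  n2←n0: walk · to n0
  n2←n3: walk n3→n2 to n0
  n2←n4: walk n4→n2 to n0
  n8←n1: walk n1 to n0
  n8←n5: walk n5→n3→n2 to n0
  n9←n2: walk · to n2
  n9←n5: walk n5→n3 to n2
  n9←n6: walk n6→n3 to n2
  n0 → ∅
  n1 → {n8}
  n2 → {n2,n8}
  n3 → {n2,n8,n9}
  n4 → {n2}
  n5 → {n8,n9}
  n6 → {n9}
  n7 → ∅
  n8 → ∅
  n9 → ∅

φ for i: defs {n0,n2,n3,n6,n8}
  DF⁺ = {n2,n8,n9}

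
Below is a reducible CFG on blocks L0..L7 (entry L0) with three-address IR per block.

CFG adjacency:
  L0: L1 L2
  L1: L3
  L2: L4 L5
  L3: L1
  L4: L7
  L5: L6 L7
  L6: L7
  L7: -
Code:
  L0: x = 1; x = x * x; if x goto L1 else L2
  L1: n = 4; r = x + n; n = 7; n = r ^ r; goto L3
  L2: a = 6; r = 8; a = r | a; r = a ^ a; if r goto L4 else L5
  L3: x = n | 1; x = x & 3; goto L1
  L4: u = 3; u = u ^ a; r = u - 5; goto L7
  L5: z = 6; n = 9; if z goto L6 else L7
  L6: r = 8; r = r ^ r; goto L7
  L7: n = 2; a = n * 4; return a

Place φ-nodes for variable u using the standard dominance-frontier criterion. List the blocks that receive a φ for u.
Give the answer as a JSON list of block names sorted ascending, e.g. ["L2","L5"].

idom tree: L1←L0 L2←L0 L3←L1 L4←L2 L5←L2 L6←L5 L7←L2
Join-block Dom:
  L1: preds {L0,L3}: {L0} ∩ {L0,L1,L3} = {L0}; idom=L0
  L7: preds {L4,L5,L6}: {L0,L2,L4} ∩ {L0,L2,L5} ∩ {L0,L2,L5,L6} = {L0,L2}; idom=L2

Frontier:
  join L1 pred L0: · stop@L0
  join L1 pred L3: L3→L1 stop@L0
  join L7 pred L4: L4 stop@L2
  join L7 pred L5: L5 stop@L2
  join L7 pred L6: L6→L5 stop@L2
  L0 → ∅
  L1 → {L1}
  L2 → ∅
  L3 → {L1}
  L4 → {L7}
  L5 → {L7}
  L6 → {L7}
  L7 → ∅

φ for u: defs {L4}
  DF⁺ = {L7}

Answer: ["L7"]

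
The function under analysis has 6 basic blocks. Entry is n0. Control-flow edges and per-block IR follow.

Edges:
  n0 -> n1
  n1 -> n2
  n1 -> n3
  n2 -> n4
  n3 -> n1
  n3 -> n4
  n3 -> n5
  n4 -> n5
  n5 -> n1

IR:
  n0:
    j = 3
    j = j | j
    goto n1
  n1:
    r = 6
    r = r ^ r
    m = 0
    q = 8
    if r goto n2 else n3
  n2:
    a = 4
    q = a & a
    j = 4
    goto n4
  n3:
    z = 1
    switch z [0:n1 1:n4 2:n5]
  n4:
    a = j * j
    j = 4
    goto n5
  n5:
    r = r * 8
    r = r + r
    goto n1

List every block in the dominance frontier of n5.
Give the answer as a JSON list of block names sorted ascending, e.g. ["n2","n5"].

idom tree: n1←n0 n2←n1 n3←n1 n4←n1 n5←n1
Dom∩ at merges:
  n1: preds {n0,n3,n5}: {n0} ∩ {n0,n1,n3} ∩ {n0,n1,n5} = {n0}; idom=n0
  n4: preds {n2,n3}: {n0,n1,n2} ∩ {n0,n1,n3} = {n0,n1}; idom=n1
  n5: preds {n3,n4}: {n0,n1,n3} ∩ {n0,n1,n4} = {n0,n1}; idom=n1

DF derivation:
  join n1 pred n0: · stop@n0
  join n1 pred n3: n3→n1 stop@n0
  join n1 pred n5: n5→n1 stop@n0
  join n4 pred n2: n2 stop@n1
  join n4 pred n3: n3 stop@n1
  join n5 pred n3: n3 stop@n1
  join n5 pred n4: n4 stop@n1
  n0 → ∅
  n1 → {n1}
  n2 → {n4}
  n3 → {n1,n4,n5}
  n4 → {n5}
  n5 → {n1}

DF(n5) = ["n1"]

Answer: ["n1"]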